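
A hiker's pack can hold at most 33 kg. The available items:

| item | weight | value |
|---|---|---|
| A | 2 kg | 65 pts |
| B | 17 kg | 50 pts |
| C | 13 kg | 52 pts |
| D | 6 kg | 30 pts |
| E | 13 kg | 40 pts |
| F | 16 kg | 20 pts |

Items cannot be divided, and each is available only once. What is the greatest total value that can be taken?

Check high-value combinations within 33 kg:
- A+B+C: weight 2+17+13=32, value 65+50+52=167
- A+C+E: weight 2+13+13=28, value 65+52+40=157
- A+B+E: weight 2+17+13=32, value 65+50+40=155
Best: 167 pts.

167 pts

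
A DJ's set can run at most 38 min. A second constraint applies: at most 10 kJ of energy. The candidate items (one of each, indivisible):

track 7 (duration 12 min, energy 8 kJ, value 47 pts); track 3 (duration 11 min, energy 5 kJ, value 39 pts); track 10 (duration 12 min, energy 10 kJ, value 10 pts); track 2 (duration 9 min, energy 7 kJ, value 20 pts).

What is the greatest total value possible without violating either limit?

47 pts

Feasible sets respecting both limits:
- track 7: duration 12, energy 8, value 47
- track 3: duration 11, energy 5, value 39
- track 2: duration 9, energy 7, value 20
- track 10: duration 12, energy 10, value 10
Best: 47 pts.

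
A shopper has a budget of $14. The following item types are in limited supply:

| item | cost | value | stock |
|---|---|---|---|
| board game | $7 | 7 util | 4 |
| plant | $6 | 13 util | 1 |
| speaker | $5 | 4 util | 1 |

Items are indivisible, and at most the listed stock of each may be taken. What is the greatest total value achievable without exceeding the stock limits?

20 util

Best selections within cost 14 and stock limits:
- 1×board game + 1×plant: cost 13, value 20
- 1×plant + 1×speaker: cost 11, value 17
- 2×board game: cost 14, value 14
Best: 20 util.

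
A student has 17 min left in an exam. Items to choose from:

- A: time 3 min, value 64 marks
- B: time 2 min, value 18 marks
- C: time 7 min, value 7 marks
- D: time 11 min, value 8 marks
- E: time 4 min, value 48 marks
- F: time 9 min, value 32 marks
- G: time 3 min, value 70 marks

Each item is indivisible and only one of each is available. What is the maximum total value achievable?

Check high-value combinations within 17 min:
- A+B+E+G: time 3+2+4+3=12, value 64+18+48+70=200
- A+C+E+G: time 3+7+4+3=17, value 64+7+48+70=189
- A+B+F+G: time 3+2+9+3=17, value 64+18+32+70=184
- A+E+G: time 3+4+3=10, value 64+48+70=182
- A+F+G: time 3+9+3=15, value 64+32+70=166
Best: 200 marks.

200 marks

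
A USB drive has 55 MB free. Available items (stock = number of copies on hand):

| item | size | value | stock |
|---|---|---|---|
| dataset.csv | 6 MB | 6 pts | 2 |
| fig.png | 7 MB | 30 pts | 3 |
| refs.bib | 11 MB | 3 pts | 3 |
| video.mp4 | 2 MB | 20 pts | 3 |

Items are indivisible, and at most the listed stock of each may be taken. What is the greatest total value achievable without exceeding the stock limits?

Best selections within size 55 and stock limits:
- 2×dataset.csv + 3×fig.png + 1×refs.bib + 3×video.mp4: size 50, value 165
- 2×dataset.csv + 3×fig.png + 3×video.mp4: size 39, value 162
- 1×dataset.csv + 3×fig.png + 2×refs.bib + 3×video.mp4: size 55, value 162
Best: 165 pts.

165 pts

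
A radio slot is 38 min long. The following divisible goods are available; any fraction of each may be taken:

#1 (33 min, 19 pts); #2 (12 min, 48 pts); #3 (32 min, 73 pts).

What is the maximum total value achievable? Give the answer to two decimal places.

107.31

Take in order of value per unit:
- #2 (48/12 per unit): all 12 → value 48, running total 48.00
- #3 (73/32 per unit): 26 of 32 → value 26×73/32 = 59.3125, running total 107.31
Total 107.31.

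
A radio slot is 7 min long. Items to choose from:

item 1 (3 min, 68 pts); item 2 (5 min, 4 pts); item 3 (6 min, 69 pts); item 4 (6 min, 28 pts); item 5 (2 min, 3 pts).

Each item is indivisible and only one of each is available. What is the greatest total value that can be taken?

Check high-value combinations within 7 min:
- item 1+item 5: duration 3+2=5, value 68+3=71
- item 3: duration 6, value 69
- item 1: duration 3, value 68
Best: 71 pts.

71 pts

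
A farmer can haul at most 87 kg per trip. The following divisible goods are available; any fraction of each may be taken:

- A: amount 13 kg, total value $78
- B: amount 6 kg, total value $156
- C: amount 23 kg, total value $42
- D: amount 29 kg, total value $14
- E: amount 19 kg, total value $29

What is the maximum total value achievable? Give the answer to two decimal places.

317.55

Take in order of value per unit:
- B (156/6 per unit): all 6 → value 156, running total 156.00
- A (78/13 per unit): all 13 → value 78, running total 234.00
- C (42/23 per unit): all 23 → value 42, running total 276.00
- E (29/19 per unit): all 19 → value 29, running total 305.00
- D (14/29 per unit): 26 of 29 → value 26×14/29 = 12.5517, running total 317.55
Total 317.55.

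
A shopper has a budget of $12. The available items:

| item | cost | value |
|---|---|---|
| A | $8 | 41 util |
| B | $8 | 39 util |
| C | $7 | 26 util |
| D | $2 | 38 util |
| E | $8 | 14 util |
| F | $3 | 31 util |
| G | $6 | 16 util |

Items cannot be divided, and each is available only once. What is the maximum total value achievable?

95 util

Check high-value combinations within $12:
- C+D+F: cost 7+2+3=12, value 26+38+31=95
- D+F+G: cost 2+3+6=11, value 38+31+16=85
- A+D: cost 8+2=10, value 41+38=79
- B+D: cost 8+2=10, value 39+38=77
- A+F: cost 8+3=11, value 41+31=72
Best: 95 util.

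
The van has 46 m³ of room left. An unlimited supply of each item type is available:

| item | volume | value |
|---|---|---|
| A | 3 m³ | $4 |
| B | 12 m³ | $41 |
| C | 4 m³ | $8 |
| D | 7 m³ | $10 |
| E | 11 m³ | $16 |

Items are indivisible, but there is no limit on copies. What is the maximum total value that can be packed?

Best value-per-unit is B at 41/12; filling with it alone gives 3×41 = 123.
Optimal mix: 2×A + 3×B + 1×C → volume 46, value 139.

$139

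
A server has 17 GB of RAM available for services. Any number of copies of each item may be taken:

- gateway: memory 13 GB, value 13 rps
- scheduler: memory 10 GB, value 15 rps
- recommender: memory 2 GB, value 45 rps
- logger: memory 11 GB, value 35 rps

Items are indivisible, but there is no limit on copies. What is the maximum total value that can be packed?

360 rps

Best value-per-unit is recommender at 45/2, and filling with it alone uses memory 8×2=16. No mix of the others beats 8×45 = 360.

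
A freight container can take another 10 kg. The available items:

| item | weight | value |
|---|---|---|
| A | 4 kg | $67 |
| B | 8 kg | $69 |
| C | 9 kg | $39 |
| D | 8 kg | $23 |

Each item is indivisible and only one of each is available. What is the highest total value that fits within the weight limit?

$69

Check high-value combinations within 10 kg:
- B: weight 8, value 69
- A: weight 4, value 67
- C: weight 9, value 39
- D: weight 8, value 23
Best: $69.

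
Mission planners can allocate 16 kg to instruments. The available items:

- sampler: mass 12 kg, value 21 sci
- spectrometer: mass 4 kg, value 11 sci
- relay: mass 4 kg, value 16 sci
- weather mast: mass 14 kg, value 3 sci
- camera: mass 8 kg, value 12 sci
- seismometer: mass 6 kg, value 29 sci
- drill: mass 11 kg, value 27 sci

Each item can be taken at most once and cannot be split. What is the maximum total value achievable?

56 sci

This is a 0/1 knapsack; check combinations near the capacity.
- spectrometer+relay+seismometer: mass 4+4+6=14, value 11+16+29=56
- relay+seismometer: mass 4+6=10, value 16+29=45
- relay+drill: mass 4+11=15, value 16+27=43
- camera+seismometer: mass 8+6=14, value 12+29=41
- spectrometer+seismometer: mass 4+6=10, value 11+29=40
Best: 56 sci.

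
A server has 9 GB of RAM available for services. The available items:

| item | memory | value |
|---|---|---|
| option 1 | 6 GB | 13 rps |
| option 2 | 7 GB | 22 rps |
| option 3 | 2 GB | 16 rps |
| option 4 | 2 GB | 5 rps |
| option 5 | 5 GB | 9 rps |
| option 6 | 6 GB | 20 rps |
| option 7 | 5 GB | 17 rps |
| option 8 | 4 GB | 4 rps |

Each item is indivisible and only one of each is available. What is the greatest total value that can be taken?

Check high-value combinations within 9 GB:
- option 2+option 3: memory 7+2=9, value 22+16=38
- option 3+option 4+option 7: memory 2+2+5=9, value 16+5+17=38
- option 3+option 6: memory 2+6=8, value 16+20=36
- option 3+option 7: memory 2+5=7, value 16+17=33
Best: 38 rps.

38 rps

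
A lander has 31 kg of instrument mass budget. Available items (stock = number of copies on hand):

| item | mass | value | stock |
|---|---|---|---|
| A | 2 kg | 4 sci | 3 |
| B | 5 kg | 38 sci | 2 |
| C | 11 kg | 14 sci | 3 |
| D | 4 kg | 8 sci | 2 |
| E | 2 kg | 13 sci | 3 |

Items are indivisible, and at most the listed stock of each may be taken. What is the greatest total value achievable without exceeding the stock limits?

Top feasible selections:
- 3×A + 2×B + 2×D + 3×E: mass 30, value 143
- 2×A + 2×B + 2×D + 3×E: mass 28, value 139
- 2×B + 1×C + 1×D + 3×E: mass 31, value 137
Best: 143 sci.

143 sci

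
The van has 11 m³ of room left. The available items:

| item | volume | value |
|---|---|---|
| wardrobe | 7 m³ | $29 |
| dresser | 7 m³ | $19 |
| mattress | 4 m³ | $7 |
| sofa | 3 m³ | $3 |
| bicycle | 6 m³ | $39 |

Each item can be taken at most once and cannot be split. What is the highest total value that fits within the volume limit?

$46

This is a 0/1 knapsack; check combinations near the capacity.
- mattress+bicycle: volume 4+6=10, value 7+39=46
- sofa+bicycle: volume 3+6=9, value 3+39=42
- bicycle: volume 6, value 39
- wardrobe+mattress: volume 7+4=11, value 29+7=36
- wardrobe+sofa: volume 7+3=10, value 29+3=32
Best: $46.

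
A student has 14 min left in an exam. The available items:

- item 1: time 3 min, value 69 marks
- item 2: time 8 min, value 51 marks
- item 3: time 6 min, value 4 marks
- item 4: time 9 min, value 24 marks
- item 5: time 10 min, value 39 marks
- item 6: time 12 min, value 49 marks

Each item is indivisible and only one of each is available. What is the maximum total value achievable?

Check high-value combinations within 14 min:
- item 1+item 2: time 3+8=11, value 69+51=120
- item 1+item 5: time 3+10=13, value 69+39=108
- item 1+item 4: time 3+9=12, value 69+24=93
- item 1+item 3: time 3+6=9, value 69+4=73
Best: 120 marks.

120 marks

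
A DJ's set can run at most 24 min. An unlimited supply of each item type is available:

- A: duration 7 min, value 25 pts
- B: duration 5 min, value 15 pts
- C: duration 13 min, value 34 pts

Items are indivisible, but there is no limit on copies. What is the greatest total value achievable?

Best value-per-unit is A at 25/7; filling with it alone gives 3×25 = 75.
Optimal mix: 2×A + 2×B → duration 24, value 80.

80 pts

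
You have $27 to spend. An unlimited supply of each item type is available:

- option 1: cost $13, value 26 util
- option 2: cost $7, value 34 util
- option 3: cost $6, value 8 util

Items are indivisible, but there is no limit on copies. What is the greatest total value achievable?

110 util

Best value-per-unit is option 2 at 34/7; filling with it alone gives 3×34 = 102.
Optimal mix: 3×option 2 + 1×option 3 → cost 27, value 110.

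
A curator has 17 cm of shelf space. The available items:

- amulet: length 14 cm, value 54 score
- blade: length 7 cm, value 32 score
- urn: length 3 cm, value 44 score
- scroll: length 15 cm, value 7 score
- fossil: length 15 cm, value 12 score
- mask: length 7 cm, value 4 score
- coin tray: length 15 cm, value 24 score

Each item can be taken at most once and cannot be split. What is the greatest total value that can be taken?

Check high-value combinations within 17 cm:
- amulet+urn: length 14+3=17, value 54+44=98
- blade+urn+mask: length 7+3+7=17, value 32+44+4=80
- blade+urn: length 7+3=10, value 32+44=76
Best: 98 score.

98 score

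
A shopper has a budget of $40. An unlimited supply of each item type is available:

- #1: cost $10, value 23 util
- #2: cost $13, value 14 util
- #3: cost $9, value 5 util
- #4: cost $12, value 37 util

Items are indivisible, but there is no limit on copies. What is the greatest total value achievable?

Best value-per-unit is #4 at 37/12, and filling with it alone uses cost 3×12=36. No mix of the others beats 3×37 = 111.

111 util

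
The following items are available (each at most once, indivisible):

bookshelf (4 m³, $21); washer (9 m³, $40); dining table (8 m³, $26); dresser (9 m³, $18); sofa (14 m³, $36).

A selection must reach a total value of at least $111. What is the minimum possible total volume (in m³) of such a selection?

Subsets with value ≥ 111, sorted by total volume:
- bookshelf+washer+dining table+sofa: volume 35, value 123
- bookshelf+washer+dresser+sofa: volume 36, value 115
- washer+dining table+dresser+sofa: volume 40, value 120
Minimum volume: 35 m³.

35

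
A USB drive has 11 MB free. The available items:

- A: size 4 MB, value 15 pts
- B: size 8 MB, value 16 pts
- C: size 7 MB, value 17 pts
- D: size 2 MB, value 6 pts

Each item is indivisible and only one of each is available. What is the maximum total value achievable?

32 pts

Check high-value combinations within 11 MB:
- A+C: size 4+7=11, value 15+17=32
- C+D: size 7+2=9, value 17+6=23
- B+D: size 8+2=10, value 16+6=22
- A+D: size 4+2=6, value 15+6=21
Best: 32 pts.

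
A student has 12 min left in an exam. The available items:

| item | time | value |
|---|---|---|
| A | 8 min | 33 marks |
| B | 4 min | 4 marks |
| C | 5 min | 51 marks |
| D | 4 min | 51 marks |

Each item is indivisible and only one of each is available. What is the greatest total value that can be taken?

102 marks

This is a 0/1 knapsack; check combinations near the capacity.
- C+D: time 5+4=9, value 51+51=102
- A+D: time 8+4=12, value 33+51=84
- B+D: time 4+4=8, value 4+51=55
- B+C: time 4+5=9, value 4+51=55
Best: 102 marks.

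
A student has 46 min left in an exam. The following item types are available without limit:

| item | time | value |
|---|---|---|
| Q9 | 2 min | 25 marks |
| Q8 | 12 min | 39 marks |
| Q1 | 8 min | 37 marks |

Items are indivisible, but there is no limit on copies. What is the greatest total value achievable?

Best value-per-unit is Q9 at 25/2, and filling with it alone uses time 23×2=46. No mix of the others beats 23×25 = 575.

575 marks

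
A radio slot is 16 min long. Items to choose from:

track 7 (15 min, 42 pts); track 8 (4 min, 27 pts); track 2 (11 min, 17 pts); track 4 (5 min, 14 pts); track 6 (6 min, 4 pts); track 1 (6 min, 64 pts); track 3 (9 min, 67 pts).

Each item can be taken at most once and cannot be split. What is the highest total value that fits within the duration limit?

131 pts

Check high-value combinations within 16 min:
- track 1+track 3: duration 6+9=15, value 64+67=131
- track 8+track 4+track 1: duration 4+5+6=15, value 27+14+64=105
- track 8+track 6+track 1: duration 4+6+6=16, value 27+4+64=95
- track 8+track 3: duration 4+9=13, value 27+67=94
- track 8+track 1: duration 4+6=10, value 27+64=91
Best: 131 pts.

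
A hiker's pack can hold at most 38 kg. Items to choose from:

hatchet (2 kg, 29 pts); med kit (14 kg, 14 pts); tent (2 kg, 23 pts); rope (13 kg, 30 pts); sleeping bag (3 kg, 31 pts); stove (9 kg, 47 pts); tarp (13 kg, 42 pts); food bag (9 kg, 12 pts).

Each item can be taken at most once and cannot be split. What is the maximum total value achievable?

Check high-value combinations within 38 kg:
- hatchet+tent+sleeping bag+stove+tarp+food bag: weight 2+2+3+9+13+9=38, value 29+23+31+47+42+12=184
- hatchet+tent+sleeping bag+stove+tarp: weight 2+2+3+9+13=29, value 29+23+31+47+42=172
- hatchet+tent+rope+sleeping bag+stove+food bag: weight 2+2+13+3+9+9=38, value 29+23+30+31+47+12=172
Best: 184 pts.

184 pts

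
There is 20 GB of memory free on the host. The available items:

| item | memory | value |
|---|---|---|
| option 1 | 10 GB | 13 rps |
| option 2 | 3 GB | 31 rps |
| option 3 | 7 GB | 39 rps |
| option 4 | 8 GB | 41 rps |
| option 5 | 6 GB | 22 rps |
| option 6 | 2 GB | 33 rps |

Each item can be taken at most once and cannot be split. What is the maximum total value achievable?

Check high-value combinations within 20 GB:
- option 2+option 3+option 4+option 6: memory 3+7+8+2=20, value 31+39+41+33=144
- option 2+option 4+option 5+option 6: memory 3+8+6+2=19, value 31+41+22+33=127
- option 2+option 3+option 5+option 6: memory 3+7+6+2=18, value 31+39+22+33=125
Best: 144 rps.

144 rps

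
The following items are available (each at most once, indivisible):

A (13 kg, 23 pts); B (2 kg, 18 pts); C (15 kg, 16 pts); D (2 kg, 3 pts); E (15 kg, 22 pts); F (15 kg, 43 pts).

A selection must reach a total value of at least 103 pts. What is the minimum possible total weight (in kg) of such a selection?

Subsets with value ≥ 103, sorted by total weight:
- A+B+E+F: weight 45, value 106
- A+B+D+E+F: weight 47, value 109
- A+B+C+D+F: weight 47, value 103
- A+C+E+F: weight 58, value 104
Minimum weight: 45 kg.

45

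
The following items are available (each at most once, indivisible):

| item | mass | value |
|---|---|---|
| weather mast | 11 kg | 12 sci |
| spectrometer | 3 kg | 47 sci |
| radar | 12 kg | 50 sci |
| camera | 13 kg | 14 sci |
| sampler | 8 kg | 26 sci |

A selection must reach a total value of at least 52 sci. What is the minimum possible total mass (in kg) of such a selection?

Subsets with value ≥ 52, sorted by total mass:
- spectrometer+sampler: mass 11, value 73
- weather mast+spectrometer: mass 14, value 59
- spectrometer+radar: mass 15, value 97
- spectrometer+camera: mass 16, value 61
Minimum mass: 11 kg.

11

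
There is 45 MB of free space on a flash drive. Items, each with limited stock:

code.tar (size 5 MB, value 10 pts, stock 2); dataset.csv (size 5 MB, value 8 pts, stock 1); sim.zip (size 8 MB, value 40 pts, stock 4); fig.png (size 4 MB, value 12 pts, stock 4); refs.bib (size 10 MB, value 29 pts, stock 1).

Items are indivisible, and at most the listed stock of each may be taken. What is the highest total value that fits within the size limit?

196 pts

Top feasible selections:
- 4×sim.zip + 3×fig.png: size 44, value 196
- 1×code.tar + 4×sim.zip + 2×fig.png: size 45, value 194
Best: 196 pts.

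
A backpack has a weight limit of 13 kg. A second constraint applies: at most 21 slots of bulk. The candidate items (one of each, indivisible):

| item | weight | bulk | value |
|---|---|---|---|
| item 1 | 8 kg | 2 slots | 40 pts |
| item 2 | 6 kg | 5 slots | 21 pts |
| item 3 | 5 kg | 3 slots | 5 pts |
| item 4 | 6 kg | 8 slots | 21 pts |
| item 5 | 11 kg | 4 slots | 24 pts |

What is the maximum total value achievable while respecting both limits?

45 pts

Feasible sets respecting both limits:
- item 1+item 3: weight 13, bulk 5, value 45
- item 2+item 4: weight 12, bulk 13, value 42
- item 1: weight 8, bulk 2, value 40
- item 2+item 3: weight 11, bulk 8, value 26
Best: 45 pts.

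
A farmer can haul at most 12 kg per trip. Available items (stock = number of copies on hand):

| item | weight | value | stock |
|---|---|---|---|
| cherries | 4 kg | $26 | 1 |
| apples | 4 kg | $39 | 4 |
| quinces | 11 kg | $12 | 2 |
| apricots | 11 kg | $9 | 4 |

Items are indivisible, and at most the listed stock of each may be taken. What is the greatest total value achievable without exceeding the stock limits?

$117

Top feasible selections:
- 3×apples: weight 12, value 117
- 1×cherries + 2×apples: weight 12, value 104
- 2×apples: weight 8, value 78
- 1×cherries + 1×apples: weight 8, value 65
Best: $117.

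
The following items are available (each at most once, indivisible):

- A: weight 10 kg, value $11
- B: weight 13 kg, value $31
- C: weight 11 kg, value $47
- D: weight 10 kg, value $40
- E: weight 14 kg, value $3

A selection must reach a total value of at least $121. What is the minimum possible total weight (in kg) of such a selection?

Subsets with value ≥ 121, sorted by total weight:
- A+B+C+D: weight 44, value 129
- B+C+D+E: weight 48, value 121
Minimum weight: 44 kg.

44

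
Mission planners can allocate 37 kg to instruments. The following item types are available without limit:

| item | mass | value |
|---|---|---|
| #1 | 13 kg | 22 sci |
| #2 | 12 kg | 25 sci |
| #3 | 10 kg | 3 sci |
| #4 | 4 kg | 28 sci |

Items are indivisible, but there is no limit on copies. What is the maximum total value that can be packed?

Best value-per-unit is #4 at 28/4, and filling with it alone uses mass 9×4=36. No mix of the others beats 9×28 = 252.

252 sci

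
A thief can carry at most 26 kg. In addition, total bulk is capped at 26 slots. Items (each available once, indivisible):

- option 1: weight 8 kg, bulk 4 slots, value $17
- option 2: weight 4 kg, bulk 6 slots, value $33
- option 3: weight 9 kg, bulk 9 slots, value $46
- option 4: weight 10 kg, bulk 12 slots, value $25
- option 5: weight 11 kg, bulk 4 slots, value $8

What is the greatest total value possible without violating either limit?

Feasible sets respecting both limits:
- option 1+option 2+option 3: weight 21, bulk 19, value 96
- option 2+option 3+option 5: weight 24, bulk 19, value 87
- option 2+option 3: weight 13, bulk 15, value 79
- option 1+option 2+option 4: weight 22, bulk 22, value 75
Best: $96.

$96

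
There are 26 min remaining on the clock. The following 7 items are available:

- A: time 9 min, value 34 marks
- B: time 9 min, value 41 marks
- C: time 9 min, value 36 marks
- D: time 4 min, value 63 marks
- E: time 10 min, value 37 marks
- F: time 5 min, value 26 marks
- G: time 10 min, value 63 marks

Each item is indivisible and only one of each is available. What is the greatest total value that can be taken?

167 marks

This is a 0/1 knapsack; check combinations near the capacity.
- B+D+G: time 9+4+10=23, value 41+63+63=167
- D+E+G: time 4+10+10=24, value 63+37+63=163
- C+D+G: time 9+4+10=23, value 36+63+63=162
Best: 167 marks.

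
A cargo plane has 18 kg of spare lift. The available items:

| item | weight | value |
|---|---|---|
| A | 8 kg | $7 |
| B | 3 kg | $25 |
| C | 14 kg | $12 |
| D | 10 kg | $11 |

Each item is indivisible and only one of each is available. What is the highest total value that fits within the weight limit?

Check high-value combinations within 18 kg:
- B+C: weight 3+14=17, value 25+12=37
- B+D: weight 3+10=13, value 25+11=36
- A+B: weight 8+3=11, value 7+25=32
- B: weight 3, value 25
- A+D: weight 8+10=18, value 7+11=18
Best: $37.

$37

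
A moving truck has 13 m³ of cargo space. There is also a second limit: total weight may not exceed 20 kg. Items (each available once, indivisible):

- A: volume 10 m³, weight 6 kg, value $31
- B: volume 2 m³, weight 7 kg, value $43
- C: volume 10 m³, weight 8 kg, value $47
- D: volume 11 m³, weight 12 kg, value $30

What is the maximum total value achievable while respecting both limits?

Feasible sets respecting both limits:
- B+C: volume 12, weight 15, value 90
- A+B: volume 12, weight 13, value 74
- B+D: volume 13, weight 19, value 73
Best: $90.

$90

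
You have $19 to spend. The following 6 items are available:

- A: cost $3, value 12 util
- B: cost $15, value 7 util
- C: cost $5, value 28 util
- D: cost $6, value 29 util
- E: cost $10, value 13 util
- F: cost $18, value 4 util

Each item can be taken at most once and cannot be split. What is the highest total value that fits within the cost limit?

69 util

Check high-value combinations within $19:
- A+C+D: cost 3+5+6=14, value 12+28+29=69
- C+D: cost 5+6=11, value 28+29=57
- A+D+E: cost 3+6+10=19, value 12+29+13=54
- A+C+E: cost 3+5+10=18, value 12+28+13=53
Best: 69 util.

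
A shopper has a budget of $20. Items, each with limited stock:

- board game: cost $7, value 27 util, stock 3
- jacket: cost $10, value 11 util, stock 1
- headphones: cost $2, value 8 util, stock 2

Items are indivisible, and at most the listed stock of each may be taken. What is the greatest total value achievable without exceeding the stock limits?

70 util

Best selections within cost 20 and stock limits:
- 2×board game + 2×headphones: cost 18, value 70
- 2×board game + 1×headphones: cost 16, value 62
- 2×board game: cost 14, value 54
Best: 70 util.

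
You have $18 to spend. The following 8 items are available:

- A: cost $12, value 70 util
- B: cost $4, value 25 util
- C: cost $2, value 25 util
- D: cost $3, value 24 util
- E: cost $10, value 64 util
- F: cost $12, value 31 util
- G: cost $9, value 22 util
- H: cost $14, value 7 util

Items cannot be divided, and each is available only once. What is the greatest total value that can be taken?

120 util

Check high-value combinations within $18:
- A+B+C: cost 12+4+2=18, value 70+25+25=120
- A+C+D: cost 12+2+3=17, value 70+25+24=119
- B+C+E: cost 4+2+10=16, value 25+25+64=114
- C+D+E: cost 2+3+10=15, value 25+24+64=113
Best: 120 util.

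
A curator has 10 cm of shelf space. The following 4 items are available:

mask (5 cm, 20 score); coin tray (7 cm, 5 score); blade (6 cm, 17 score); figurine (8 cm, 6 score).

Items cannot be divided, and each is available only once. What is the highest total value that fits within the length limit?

20 score

Check high-value combinations within 10 cm:
- mask: length 5, value 20
- blade: length 6, value 17
- figurine: length 8, value 6
Best: 20 score.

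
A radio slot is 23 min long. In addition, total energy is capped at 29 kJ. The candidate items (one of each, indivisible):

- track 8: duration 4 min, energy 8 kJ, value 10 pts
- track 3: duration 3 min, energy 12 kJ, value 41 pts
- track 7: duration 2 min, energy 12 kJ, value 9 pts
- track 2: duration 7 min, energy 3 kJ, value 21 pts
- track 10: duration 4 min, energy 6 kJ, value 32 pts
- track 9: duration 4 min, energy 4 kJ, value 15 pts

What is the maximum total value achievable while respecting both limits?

Feasible sets respecting both limits:
- track 3+track 2+track 10+track 9: duration 18, energy 25, value 109
- track 8+track 3+track 2+track 10: duration 18, energy 29, value 104
- track 3+track 2+track 10: duration 14, energy 21, value 94
- track 3+track 10+track 9: duration 11, energy 22, value 88
Best: 109 pts.

109 pts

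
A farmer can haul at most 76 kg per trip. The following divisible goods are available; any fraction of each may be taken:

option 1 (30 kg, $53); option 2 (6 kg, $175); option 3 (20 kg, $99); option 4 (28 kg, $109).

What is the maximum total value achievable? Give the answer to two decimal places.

Take in order of value per unit:
- option 2 (175/6 per unit): all 6 → value 175, running total 175.00
- option 3 (99/20 per unit): all 20 → value 99, running total 274.00
- option 4 (109/28 per unit): all 28 → value 109, running total 383.00
- option 1 (53/30 per unit): 22 of 30 → value 22×53/30 = 38.8667, running total 421.87
Total 421.87.

421.87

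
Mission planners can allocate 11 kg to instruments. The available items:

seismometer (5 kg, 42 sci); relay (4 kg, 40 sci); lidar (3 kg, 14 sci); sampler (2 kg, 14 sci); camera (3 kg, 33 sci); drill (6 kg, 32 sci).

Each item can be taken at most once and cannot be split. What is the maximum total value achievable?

96 sci

Check high-value combinations within 11 kg:
- seismometer+relay+sampler: mass 5+4+2=11, value 42+40+14=96
- seismometer+sampler+camera: mass 5+2+3=10, value 42+14+33=89
- seismometer+lidar+camera: mass 5+3+3=11, value 42+14+33=89
- relay+sampler+camera: mass 4+2+3=9, value 40+14+33=87
Best: 96 sci.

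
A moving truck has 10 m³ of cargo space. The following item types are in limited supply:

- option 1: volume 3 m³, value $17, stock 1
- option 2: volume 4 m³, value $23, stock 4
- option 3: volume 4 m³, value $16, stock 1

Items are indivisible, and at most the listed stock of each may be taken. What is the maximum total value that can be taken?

Top feasible selections:
- 2×option 2: volume 8, value 46
- 1×option 1 + 1×option 2: volume 7, value 40
- 1×option 2 + 1×option 3: volume 8, value 39
- 1×option 1 + 1×option 3: volume 7, value 33
Best: $46.

$46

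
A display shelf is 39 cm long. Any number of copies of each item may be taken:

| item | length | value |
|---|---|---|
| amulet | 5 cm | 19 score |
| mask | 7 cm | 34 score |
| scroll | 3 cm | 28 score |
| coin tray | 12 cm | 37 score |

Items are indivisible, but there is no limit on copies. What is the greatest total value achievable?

364 score

Best value-per-unit is scroll at 28/3, and filling with it alone uses length 13×3=39. No mix of the others beats 13×28 = 364.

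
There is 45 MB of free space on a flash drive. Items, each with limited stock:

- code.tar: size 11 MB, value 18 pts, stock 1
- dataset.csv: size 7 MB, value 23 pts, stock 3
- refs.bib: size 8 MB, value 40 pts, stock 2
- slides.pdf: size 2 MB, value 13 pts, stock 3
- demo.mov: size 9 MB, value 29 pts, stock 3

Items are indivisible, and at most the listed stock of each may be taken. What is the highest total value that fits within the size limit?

Best selections within size 45 and stock limits:
- 2×dataset.csv + 2×refs.bib + 3×slides.pdf + 1×demo.mov: size 45, value 194
- 3×dataset.csv + 2×refs.bib + 3×slides.pdf: size 43, value 188
- 1×dataset.csv + 2×refs.bib + 2×slides.pdf + 2×demo.mov: size 45, value 187
- 2×dataset.csv + 2×refs.bib + 2×slides.pdf + 1×demo.mov: size 43, value 181
Best: 194 pts.

194 pts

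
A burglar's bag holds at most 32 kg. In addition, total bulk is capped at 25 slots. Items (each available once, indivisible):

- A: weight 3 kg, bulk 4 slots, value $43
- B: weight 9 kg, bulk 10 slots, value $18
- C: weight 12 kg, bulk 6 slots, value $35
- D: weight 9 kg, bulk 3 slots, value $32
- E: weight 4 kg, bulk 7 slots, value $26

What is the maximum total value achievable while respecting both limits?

$136

Feasible sets respecting both limits:
- A+C+D+E: weight 28, bulk 20, value 136
- A+B+D+E: weight 25, bulk 24, value 119
- A+C+D: weight 24, bulk 13, value 110
- A+C+E: weight 19, bulk 17, value 104
Best: $136.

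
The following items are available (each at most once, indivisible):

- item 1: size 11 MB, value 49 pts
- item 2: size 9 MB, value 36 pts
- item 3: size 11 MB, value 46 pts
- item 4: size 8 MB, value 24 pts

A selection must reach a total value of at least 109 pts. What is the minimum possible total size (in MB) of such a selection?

28

Subsets with value ≥ 109, sorted by total size:
- item 1+item 2+item 4: size 28, value 109
- item 1+item 3+item 4: size 30, value 119
Minimum size: 28 MB.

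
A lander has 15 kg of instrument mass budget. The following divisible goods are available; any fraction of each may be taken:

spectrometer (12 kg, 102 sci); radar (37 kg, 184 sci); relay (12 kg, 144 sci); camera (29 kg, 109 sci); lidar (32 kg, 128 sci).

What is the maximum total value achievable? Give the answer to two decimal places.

169.50

Take in order of value per unit:
- relay (144/12 per unit): all 12 → value 144, running total 144.00
- spectrometer (102/12 per unit): 3 of 12 → value 3×102/12 = 25.5000, running total 169.50
Total 169.50.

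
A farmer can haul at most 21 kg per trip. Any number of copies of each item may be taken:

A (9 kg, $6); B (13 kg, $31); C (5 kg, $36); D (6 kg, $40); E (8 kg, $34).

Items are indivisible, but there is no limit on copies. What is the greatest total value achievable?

Best value-per-unit is C at 36/5; filling with it alone gives 4×36 = 144.
Optimal mix: 3×C + 1×D → weight 21, value 148.

$148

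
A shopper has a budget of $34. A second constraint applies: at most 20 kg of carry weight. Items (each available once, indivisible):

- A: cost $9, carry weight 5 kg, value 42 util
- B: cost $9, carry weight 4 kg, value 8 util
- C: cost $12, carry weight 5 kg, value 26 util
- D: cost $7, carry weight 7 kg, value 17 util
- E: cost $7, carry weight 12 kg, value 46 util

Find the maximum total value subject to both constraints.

88 util

Feasible sets respecting both limits:
- A+E: cost 16, carry weight 17, value 88
- A+C+D: cost 28, carry weight 17, value 85
- A+B+C: cost 30, carry weight 14, value 76
Best: 88 util.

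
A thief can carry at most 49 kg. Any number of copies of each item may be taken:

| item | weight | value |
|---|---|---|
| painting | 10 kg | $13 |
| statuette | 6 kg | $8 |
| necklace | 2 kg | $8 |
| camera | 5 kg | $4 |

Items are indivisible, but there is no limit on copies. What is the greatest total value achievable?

Best value-per-unit is necklace at 8/2, and filling with it alone uses weight 24×2=48. No mix of the others beats 24×8 = 192.

$192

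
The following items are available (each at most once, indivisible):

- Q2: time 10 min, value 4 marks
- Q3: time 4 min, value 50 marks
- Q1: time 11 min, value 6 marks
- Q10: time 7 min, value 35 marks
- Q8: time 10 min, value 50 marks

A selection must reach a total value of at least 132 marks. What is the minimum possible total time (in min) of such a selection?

21

Subsets with value ≥ 132, sorted by total time:
- Q3+Q10+Q8: time 21, value 135
- Q2+Q3+Q10+Q8: time 31, value 139
- Q3+Q1+Q10+Q8: time 32, value 141
Minimum time: 21 min.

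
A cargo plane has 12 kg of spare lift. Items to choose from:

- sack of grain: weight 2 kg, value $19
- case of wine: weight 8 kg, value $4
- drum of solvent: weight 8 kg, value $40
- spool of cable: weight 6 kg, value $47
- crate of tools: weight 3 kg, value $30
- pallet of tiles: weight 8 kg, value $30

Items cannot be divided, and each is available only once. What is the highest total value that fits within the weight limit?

$96

Check high-value combinations within 12 kg:
- sack of grain+spool of cable+crate of tools: weight 2+6+3=11, value 19+47+30=96
- spool of cable+crate of tools: weight 6+3=9, value 47+30=77
- drum of solvent+crate of tools: weight 8+3=11, value 40+30=70
- sack of grain+spool of cable: weight 2+6=8, value 19+47=66
Best: $96.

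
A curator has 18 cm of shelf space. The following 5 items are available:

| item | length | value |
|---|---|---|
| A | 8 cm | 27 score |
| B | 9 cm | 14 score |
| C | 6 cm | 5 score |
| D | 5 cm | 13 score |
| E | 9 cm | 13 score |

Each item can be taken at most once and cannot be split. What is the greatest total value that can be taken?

41 score

Check high-value combinations within 18 cm:
- A+B: length 8+9=17, value 27+14=41
- A+D: length 8+5=13, value 27+13=40
- A+E: length 8+9=17, value 27+13=40
- A+C: length 8+6=14, value 27+5=32
- A: length 8, value 27
Best: 41 score.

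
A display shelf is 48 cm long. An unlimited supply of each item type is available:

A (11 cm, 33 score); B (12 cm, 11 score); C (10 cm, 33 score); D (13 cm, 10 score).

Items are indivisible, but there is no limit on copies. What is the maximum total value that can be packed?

Best value-per-unit is C at 33/10; filling with it alone gives 4×33 = 132.
Optimal mix: 4×A → length 44, value 132.

132 score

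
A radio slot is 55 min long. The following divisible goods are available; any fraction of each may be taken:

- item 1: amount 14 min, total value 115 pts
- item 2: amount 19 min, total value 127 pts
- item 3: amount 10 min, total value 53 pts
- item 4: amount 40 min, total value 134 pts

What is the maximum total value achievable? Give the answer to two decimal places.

Take in order of value per unit:
- item 1 (115/14 per unit): all 14 → value 115, running total 115.00
- item 2 (127/19 per unit): all 19 → value 127, running total 242.00
- item 3 (53/10 per unit): all 10 → value 53, running total 295.00
- item 4 (134/40 per unit): 12 of 40 → value 12×134/40 = 40.2000, running total 335.20
Total 335.20.

335.20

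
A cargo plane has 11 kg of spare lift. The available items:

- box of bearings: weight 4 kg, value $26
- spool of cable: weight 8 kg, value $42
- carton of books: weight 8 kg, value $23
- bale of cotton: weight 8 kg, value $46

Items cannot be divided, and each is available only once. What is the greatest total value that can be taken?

$46

Check high-value combinations within 11 kg:
- bale of cotton: weight 8, value 46
- spool of cable: weight 8, value 42
- box of bearings: weight 4, value 26
- carton of books: weight 8, value 23
Best: $46.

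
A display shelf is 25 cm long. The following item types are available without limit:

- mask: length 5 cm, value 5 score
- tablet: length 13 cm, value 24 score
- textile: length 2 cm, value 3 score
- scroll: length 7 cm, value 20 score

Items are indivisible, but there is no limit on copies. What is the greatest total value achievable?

66 score

Best value-per-unit is scroll at 20/7; filling with it alone gives 3×20 = 60.
Optimal mix: 2×textile + 3×scroll → length 25, value 66.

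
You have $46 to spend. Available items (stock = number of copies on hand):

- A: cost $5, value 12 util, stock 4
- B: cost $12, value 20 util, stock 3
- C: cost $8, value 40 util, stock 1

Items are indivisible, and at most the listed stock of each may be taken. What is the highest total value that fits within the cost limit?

108 util

Top feasible selections:
- 4×A + 1×B + 1×C: cost 40, value 108
- 2×A + 2×B + 1×C: cost 42, value 104
- 3×B + 1×C: cost 44, value 100
Best: 108 util.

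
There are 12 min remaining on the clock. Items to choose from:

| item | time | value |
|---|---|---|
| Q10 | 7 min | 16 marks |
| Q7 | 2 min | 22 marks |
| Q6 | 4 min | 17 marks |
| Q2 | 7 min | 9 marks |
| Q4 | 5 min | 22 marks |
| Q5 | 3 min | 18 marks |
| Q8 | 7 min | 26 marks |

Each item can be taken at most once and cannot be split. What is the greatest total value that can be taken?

66 marks

Check high-value combinations within 12 min:
- Q7+Q5+Q8: time 2+3+7=12, value 22+18+26=66
- Q7+Q4+Q5: time 2+5+3=10, value 22+22+18=62
- Q7+Q6+Q4: time 2+4+5=11, value 22+17+22=61
- Q7+Q6+Q5: time 2+4+3=9, value 22+17+18=57
Best: 66 marks.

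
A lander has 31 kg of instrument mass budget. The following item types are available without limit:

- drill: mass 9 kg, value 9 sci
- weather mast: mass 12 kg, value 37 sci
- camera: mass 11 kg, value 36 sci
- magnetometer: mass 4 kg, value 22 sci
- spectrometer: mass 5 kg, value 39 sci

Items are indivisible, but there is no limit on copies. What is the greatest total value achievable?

Best value-per-unit is spectrometer at 39/5, and filling with it alone uses mass 6×5=30. No mix of the others beats 6×39 = 234.

234 sci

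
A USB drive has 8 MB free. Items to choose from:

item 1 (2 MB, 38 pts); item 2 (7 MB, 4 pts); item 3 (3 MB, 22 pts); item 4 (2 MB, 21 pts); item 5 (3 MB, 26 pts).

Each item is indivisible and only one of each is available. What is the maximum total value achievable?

Check high-value combinations within 8 MB:
- item 1+item 3+item 5: size 2+3+3=8, value 38+22+26=86
- item 1+item 4+item 5: size 2+2+3=7, value 38+21+26=85
- item 1+item 3+item 4: size 2+3+2=7, value 38+22+21=81
Best: 86 pts.

86 pts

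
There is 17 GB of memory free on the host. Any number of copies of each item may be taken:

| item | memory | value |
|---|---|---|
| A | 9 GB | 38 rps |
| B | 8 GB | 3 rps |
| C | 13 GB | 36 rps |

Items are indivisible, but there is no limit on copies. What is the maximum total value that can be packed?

41 rps

Best value-per-unit is A at 38/9; filling with it alone gives 1×38 = 38.
Optimal mix: 1×A + 1×B → memory 17, value 41.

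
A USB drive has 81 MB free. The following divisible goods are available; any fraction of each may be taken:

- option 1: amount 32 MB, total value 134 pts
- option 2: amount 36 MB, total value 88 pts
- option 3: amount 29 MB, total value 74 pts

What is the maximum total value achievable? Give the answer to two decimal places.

Take in order of value per unit:
- option 1 (134/32 per unit): all 32 → value 134, running total 134.00
- option 3 (74/29 per unit): all 29 → value 74, running total 208.00
- option 2 (88/36 per unit): 20 of 36 → value 20×88/36 = 48.8889, running total 256.89
Total 256.89.

256.89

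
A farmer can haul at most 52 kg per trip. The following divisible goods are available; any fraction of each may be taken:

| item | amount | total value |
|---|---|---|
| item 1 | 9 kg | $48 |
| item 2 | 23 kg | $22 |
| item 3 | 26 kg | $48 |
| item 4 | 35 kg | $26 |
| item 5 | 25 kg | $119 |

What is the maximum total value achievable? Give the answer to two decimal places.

Take in order of value per unit:
- item 1 (48/9 per unit): all 9 → value 48, running total 48.00
- item 5 (119/25 per unit): all 25 → value 119, running total 167.00
- item 3 (48/26 per unit): 18 of 26 → value 18×48/26 = 33.2308, running total 200.23
Total 200.23.

200.23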